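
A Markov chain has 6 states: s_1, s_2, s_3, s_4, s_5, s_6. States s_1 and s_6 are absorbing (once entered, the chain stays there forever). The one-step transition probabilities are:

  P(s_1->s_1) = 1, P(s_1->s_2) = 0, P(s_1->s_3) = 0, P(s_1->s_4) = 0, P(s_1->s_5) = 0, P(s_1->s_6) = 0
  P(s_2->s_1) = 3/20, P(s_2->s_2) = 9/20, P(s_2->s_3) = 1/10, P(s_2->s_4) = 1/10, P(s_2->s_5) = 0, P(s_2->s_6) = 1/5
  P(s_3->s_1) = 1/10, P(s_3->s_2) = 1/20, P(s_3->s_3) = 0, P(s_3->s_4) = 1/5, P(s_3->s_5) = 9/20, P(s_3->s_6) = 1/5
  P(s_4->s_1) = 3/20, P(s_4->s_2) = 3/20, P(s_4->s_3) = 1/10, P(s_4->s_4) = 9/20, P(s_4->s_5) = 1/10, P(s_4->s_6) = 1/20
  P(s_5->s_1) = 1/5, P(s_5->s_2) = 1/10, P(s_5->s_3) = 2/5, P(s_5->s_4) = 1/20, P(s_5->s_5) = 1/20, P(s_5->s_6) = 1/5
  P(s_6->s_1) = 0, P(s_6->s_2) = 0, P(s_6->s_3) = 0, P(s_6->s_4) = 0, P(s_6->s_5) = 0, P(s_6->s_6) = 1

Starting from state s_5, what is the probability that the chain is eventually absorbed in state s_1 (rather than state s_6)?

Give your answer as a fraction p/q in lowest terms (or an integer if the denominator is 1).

Let a_i = P(absorbed in s_1 | start in state i).
Boundary conditions: a_s_1 = 1, a_s_6 = 0.
For each transient state i, a_i = sum_j P(i->j) * a_j:
  a_s_2 = 3/20*a_s_1 + 9/20*a_s_2 + 1/10*a_s_3 + 1/10*a_s_4 + 0*a_s_5 + 1/5*a_s_6
  a_s_3 = 1/10*a_s_1 + 1/20*a_s_2 + 0*a_s_3 + 1/5*a_s_4 + 9/20*a_s_5 + 1/5*a_s_6
  a_s_4 = 3/20*a_s_1 + 3/20*a_s_2 + 1/10*a_s_3 + 9/20*a_s_4 + 1/10*a_s_5 + 1/20*a_s_6
  a_s_5 = 1/5*a_s_1 + 1/10*a_s_2 + 2/5*a_s_3 + 1/20*a_s_4 + 1/20*a_s_5 + 1/5*a_s_6

Substituting a_s_1 = 1 and a_s_6 = 0, rearrange to (I - Q) a = r where r[i] = P(i -> s_1):
  [11/20, -1/10, -1/10, 0] . (a_s_2, a_s_3, a_s_4, a_s_5) = 3/20
  [-1/20, 1, -1/5, -9/20] . (a_s_2, a_s_3, a_s_4, a_s_5) = 1/10
  [-3/20, -1/10, 11/20, -1/10] . (a_s_2, a_s_3, a_s_4, a_s_5) = 3/20
  [-1/10, -2/5, -1/20, 19/20] . (a_s_2, a_s_3, a_s_4, a_s_5) = 1/5

Solving yields:
  a_s_2 = 2344/5119
  a_s_3 = 13873/30714
  a_s_4 = 8704/15357
  a_s_5 = 7352/15357

Starting state is s_5, so the absorption probability is a_s_5 = 7352/15357.

Answer: 7352/15357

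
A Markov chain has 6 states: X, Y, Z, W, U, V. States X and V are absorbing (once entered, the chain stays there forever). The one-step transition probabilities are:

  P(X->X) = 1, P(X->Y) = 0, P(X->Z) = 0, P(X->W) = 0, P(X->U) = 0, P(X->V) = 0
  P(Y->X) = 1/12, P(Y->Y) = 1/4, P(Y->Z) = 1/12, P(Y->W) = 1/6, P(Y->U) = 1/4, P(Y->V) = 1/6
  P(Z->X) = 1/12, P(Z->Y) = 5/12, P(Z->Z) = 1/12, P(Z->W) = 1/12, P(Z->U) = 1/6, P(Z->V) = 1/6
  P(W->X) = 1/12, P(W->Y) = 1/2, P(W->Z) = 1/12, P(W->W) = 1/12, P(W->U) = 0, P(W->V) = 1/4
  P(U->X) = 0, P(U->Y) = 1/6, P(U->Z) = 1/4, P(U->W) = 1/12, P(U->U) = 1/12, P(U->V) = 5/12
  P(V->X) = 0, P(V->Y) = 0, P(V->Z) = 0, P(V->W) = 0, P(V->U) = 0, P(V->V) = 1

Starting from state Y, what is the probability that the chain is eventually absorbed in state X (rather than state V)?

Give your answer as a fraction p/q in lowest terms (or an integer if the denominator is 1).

Let a_i = P(absorbed in X | start in state i).
Boundary conditions: a_X = 1, a_V = 0.
For each transient state i, a_i = sum_j P(i->j) * a_j:
  a_Y = 1/12*a_X + 1/4*a_Y + 1/12*a_Z + 1/6*a_W + 1/4*a_U + 1/6*a_V
  a_Z = 1/12*a_X + 5/12*a_Y + 1/12*a_Z + 1/12*a_W + 1/6*a_U + 1/6*a_V
  a_W = 1/12*a_X + 1/2*a_Y + 1/12*a_Z + 1/12*a_W + 0*a_U + 1/4*a_V
  a_U = 0*a_X + 1/6*a_Y + 1/4*a_Z + 1/12*a_W + 1/12*a_U + 5/12*a_V

Substituting a_X = 1 and a_V = 0, rearrange to (I - Q) a = r where r[i] = P(i -> X):
  [3/4, -1/12, -1/6, -1/4] . (a_Y, a_Z, a_W, a_U) = 1/12
  [-5/12, 11/12, -1/12, -1/6] . (a_Y, a_Z, a_W, a_U) = 1/12
  [-1/2, -1/12, 11/12, 0] . (a_Y, a_Z, a_W, a_U) = 1/12
  [-1/6, -1/4, -1/12, 11/12] . (a_Y, a_Z, a_W, a_U) = 0

Solving yields:
  a_Y = 1782/7561
  a_Z = 1844/7561
  a_W = 1827/7561
  a_U = 993/7561

Starting state is Y, so the absorption probability is a_Y = 1782/7561.

Answer: 1782/7561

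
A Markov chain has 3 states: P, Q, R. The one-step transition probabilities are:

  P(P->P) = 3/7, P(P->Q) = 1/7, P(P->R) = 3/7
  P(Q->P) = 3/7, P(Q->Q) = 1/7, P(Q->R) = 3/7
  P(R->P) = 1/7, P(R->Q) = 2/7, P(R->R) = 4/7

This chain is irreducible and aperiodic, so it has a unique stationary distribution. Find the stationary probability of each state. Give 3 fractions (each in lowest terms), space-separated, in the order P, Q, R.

Answer: 2/7 3/14 1/2

Derivation:
The stationary distribution satisfies pi = pi * P, i.e.:
  pi_P = 3/7*pi_P + 3/7*pi_Q + 1/7*pi_R
  pi_Q = 1/7*pi_P + 1/7*pi_Q + 2/7*pi_R
  pi_R = 3/7*pi_P + 3/7*pi_Q + 4/7*pi_R
with normalization: pi_P + pi_Q + pi_R = 1.

Using the first 2 balance equations plus normalization, the linear system A*pi = b is:
  [-4/7, 3/7, 1/7] . pi = 0
  [1/7, -6/7, 2/7] . pi = 0
  [1, 1, 1] . pi = 1

Solving yields:
  pi_P = 2/7
  pi_Q = 3/14
  pi_R = 1/2

Verification (pi * P):
  2/7*3/7 + 3/14*3/7 + 1/2*1/7 = 2/7 = pi_P  (ok)
  2/7*1/7 + 3/14*1/7 + 1/2*2/7 = 3/14 = pi_Q  (ok)
  2/7*3/7 + 3/14*3/7 + 1/2*4/7 = 1/2 = pi_R  (ok)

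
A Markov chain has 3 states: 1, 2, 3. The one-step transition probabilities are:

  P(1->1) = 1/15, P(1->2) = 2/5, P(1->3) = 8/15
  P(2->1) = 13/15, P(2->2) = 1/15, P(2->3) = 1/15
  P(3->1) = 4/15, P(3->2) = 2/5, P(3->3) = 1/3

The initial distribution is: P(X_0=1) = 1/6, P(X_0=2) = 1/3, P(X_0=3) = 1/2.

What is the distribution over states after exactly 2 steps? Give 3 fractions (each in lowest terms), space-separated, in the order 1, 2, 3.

Answer: 53/150 41/135 463/1350

Derivation:
Propagating the distribution step by step (d_{t+1} = d_t * P):
d_0 = (1=1/6, 2=1/3, 3=1/2)
  d_1[1] = 1/6*1/15 + 1/3*13/15 + 1/2*4/15 = 13/30
  d_1[2] = 1/6*2/5 + 1/3*1/15 + 1/2*2/5 = 13/45
  d_1[3] = 1/6*8/15 + 1/3*1/15 + 1/2*1/3 = 5/18
d_1 = (1=13/30, 2=13/45, 3=5/18)
  d_2[1] = 13/30*1/15 + 13/45*13/15 + 5/18*4/15 = 53/150
  d_2[2] = 13/30*2/5 + 13/45*1/15 + 5/18*2/5 = 41/135
  d_2[3] = 13/30*8/15 + 13/45*1/15 + 5/18*1/3 = 463/1350
d_2 = (1=53/150, 2=41/135, 3=463/1350)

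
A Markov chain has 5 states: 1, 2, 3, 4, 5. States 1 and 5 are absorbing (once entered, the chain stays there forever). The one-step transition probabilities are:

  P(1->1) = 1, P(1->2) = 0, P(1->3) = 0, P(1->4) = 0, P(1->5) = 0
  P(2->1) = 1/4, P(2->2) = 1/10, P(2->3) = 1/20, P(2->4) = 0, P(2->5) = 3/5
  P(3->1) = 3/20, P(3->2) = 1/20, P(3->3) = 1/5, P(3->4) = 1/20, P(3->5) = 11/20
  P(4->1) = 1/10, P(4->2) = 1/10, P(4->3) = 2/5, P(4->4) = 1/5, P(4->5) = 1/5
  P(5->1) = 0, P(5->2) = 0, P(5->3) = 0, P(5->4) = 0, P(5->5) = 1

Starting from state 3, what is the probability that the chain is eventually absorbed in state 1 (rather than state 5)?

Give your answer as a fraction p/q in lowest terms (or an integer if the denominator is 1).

Answer: 55/247

Derivation:
Let a_i = P(absorbed in 1 | start in state i).
Boundary conditions: a_1 = 1, a_5 = 0.
For each transient state i, a_i = sum_j P(i->j) * a_j:
  a_2 = 1/4*a_1 + 1/10*a_2 + 1/20*a_3 + 0*a_4 + 3/5*a_5
  a_3 = 3/20*a_1 + 1/20*a_2 + 1/5*a_3 + 1/20*a_4 + 11/20*a_5
  a_4 = 1/10*a_1 + 1/10*a_2 + 2/5*a_3 + 1/5*a_4 + 1/5*a_5

Substituting a_1 = 1 and a_5 = 0, rearrange to (I - Q) a = r where r[i] = P(i -> 1):
  [9/10, -1/20, 0] . (a_2, a_3, a_4) = 1/4
  [-1/20, 4/5, -1/20] . (a_2, a_3, a_4) = 3/20
  [-1/10, -2/5, 4/5] . (a_2, a_3, a_4) = 1/10

Solving yields:
  a_2 = 215/741
  a_3 = 55/247
  a_4 = 202/741

Starting state is 3, so the absorption probability is a_3 = 55/247.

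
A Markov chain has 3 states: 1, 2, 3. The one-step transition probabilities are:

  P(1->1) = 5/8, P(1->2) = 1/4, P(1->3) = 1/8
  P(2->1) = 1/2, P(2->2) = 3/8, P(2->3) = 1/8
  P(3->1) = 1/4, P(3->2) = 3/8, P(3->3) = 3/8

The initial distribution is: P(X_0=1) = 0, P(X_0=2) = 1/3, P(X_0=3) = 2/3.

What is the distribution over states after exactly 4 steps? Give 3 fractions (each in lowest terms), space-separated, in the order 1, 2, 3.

Propagating the distribution step by step (d_{t+1} = d_t * P):
d_0 = (1=0, 2=1/3, 3=2/3)
  d_1[1] = 0*5/8 + 1/3*1/2 + 2/3*1/4 = 1/3
  d_1[2] = 0*1/4 + 1/3*3/8 + 2/3*3/8 = 3/8
  d_1[3] = 0*1/8 + 1/3*1/8 + 2/3*3/8 = 7/24
d_1 = (1=1/3, 2=3/8, 3=7/24)
  d_2[1] = 1/3*5/8 + 3/8*1/2 + 7/24*1/4 = 15/32
  d_2[2] = 1/3*1/4 + 3/8*3/8 + 7/24*3/8 = 1/3
  d_2[3] = 1/3*1/8 + 3/8*1/8 + 7/24*3/8 = 19/96
d_2 = (1=15/32, 2=1/3, 3=19/96)
  d_3[1] = 15/32*5/8 + 1/3*1/2 + 19/96*1/4 = 391/768
  d_3[2] = 15/32*1/4 + 1/3*3/8 + 19/96*3/8 = 81/256
  d_3[3] = 15/32*1/8 + 1/3*1/8 + 19/96*3/8 = 67/384
d_3 = (1=391/768, 2=81/256, 3=67/384)
  d_4[1] = 391/768*5/8 + 81/256*1/2 + 67/384*1/4 = 1065/2048
  d_4[2] = 391/768*1/4 + 81/256*3/8 + 67/384*3/8 = 1913/6144
  d_4[3] = 391/768*1/8 + 81/256*1/8 + 67/384*3/8 = 259/1536
d_4 = (1=1065/2048, 2=1913/6144, 3=259/1536)

Answer: 1065/2048 1913/6144 259/1536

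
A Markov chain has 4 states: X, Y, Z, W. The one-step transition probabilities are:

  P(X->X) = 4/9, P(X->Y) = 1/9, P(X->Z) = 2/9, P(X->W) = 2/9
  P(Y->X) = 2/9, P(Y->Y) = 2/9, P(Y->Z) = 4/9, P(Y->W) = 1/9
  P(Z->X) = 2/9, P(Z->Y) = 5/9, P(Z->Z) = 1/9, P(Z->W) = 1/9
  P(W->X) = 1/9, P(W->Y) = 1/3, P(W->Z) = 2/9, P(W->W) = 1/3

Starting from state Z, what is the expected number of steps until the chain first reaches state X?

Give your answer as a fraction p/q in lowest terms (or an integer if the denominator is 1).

Answer: 63/13

Derivation:
Let h_i = expected steps to first reach X from state i.
Boundary: h_X = 0.
First-step equations for the other states:
  h_Y = 1 + 2/9*h_X + 2/9*h_Y + 4/9*h_Z + 1/9*h_W
  h_Z = 1 + 2/9*h_X + 5/9*h_Y + 1/9*h_Z + 1/9*h_W
  h_W = 1 + 1/9*h_X + 1/3*h_Y + 2/9*h_Z + 1/3*h_W

Substituting h_X = 0 and rearranging gives the linear system (I - Q) h = 1:
  [7/9, -4/9, -1/9] . (h_Y, h_Z, h_W) = 1
  [-5/9, 8/9, -1/9] . (h_Y, h_Z, h_W) = 1
  [-1/3, -2/9, 2/3] . (h_Y, h_Z, h_W) = 1

Solving yields:
  h_Y = 63/13
  h_Z = 63/13
  h_W = 72/13

Starting state is Z, so the expected hitting time is h_Z = 63/13.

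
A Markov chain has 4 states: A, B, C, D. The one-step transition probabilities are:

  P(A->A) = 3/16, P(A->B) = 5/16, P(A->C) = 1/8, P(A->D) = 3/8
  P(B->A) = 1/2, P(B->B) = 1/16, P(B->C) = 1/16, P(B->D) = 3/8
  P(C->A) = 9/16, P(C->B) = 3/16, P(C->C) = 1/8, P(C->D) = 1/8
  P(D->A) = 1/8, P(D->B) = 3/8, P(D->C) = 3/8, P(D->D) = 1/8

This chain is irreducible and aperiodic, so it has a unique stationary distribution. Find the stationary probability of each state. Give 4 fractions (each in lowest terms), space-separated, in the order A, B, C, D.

The stationary distribution satisfies pi = pi * P, i.e.:
  pi_A = 3/16*pi_A + 1/2*pi_B + 9/16*pi_C + 1/8*pi_D
  pi_B = 5/16*pi_A + 1/16*pi_B + 3/16*pi_C + 3/8*pi_D
  pi_C = 1/8*pi_A + 1/16*pi_B + 1/8*pi_C + 3/8*pi_D
  pi_D = 3/8*pi_A + 3/8*pi_B + 1/8*pi_C + 1/8*pi_D
with normalization: pi_A + pi_B + pi_C + pi_D = 1.

Using the first 3 balance equations plus normalization, the linear system A*pi = b is:
  [-13/16, 1/2, 9/16, 1/8] . pi = 0
  [5/16, -15/16, 3/16, 3/8] . pi = 0
  [1/8, 1/16, -7/8, 3/8] . pi = 0
  [1, 1, 1, 1] . pi = 1

Solving yields:
  pi_A = 1047/3338
  pi_B = 410/1669
  pi_C = 587/3338
  pi_D = 442/1669

Verification (pi * P):
  1047/3338*3/16 + 410/1669*1/2 + 587/3338*9/16 + 442/1669*1/8 = 1047/3338 = pi_A  (ok)
  1047/3338*5/16 + 410/1669*1/16 + 587/3338*3/16 + 442/1669*3/8 = 410/1669 = pi_B  (ok)
  1047/3338*1/8 + 410/1669*1/16 + 587/3338*1/8 + 442/1669*3/8 = 587/3338 = pi_C  (ok)
  1047/3338*3/8 + 410/1669*3/8 + 587/3338*1/8 + 442/1669*1/8 = 442/1669 = pi_D  (ok)

Answer: 1047/3338 410/1669 587/3338 442/1669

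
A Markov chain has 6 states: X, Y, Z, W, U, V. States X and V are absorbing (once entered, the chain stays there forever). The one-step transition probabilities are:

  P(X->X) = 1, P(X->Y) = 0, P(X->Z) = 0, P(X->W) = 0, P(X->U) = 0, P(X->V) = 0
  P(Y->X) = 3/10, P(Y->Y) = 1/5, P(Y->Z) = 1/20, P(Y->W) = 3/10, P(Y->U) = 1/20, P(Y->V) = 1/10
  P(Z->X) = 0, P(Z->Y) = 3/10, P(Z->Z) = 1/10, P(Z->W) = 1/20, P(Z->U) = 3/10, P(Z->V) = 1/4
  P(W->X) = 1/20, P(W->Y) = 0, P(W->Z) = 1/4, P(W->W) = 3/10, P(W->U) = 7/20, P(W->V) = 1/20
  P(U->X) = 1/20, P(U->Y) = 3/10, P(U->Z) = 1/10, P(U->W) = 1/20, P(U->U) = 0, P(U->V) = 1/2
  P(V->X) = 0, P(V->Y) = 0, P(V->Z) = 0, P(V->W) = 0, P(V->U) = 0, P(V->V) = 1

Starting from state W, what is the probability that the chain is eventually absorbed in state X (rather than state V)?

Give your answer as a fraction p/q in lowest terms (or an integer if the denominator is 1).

Let a_i = P(absorbed in X | start in state i).
Boundary conditions: a_X = 1, a_V = 0.
For each transient state i, a_i = sum_j P(i->j) * a_j:
  a_Y = 3/10*a_X + 1/5*a_Y + 1/20*a_Z + 3/10*a_W + 1/20*a_U + 1/10*a_V
  a_Z = 0*a_X + 3/10*a_Y + 1/10*a_Z + 1/20*a_W + 3/10*a_U + 1/4*a_V
  a_W = 1/20*a_X + 0*a_Y + 1/4*a_Z + 3/10*a_W + 7/20*a_U + 1/20*a_V
  a_U = 1/20*a_X + 3/10*a_Y + 1/10*a_Z + 1/20*a_W + 0*a_U + 1/2*a_V

Substituting a_X = 1 and a_V = 0, rearrange to (I - Q) a = r where r[i] = P(i -> X):
  [4/5, -1/20, -3/10, -1/20] . (a_Y, a_Z, a_W, a_U) = 3/10
  [-3/10, 9/10, -1/20, -3/10] . (a_Y, a_Z, a_W, a_U) = 0
  [0, -1/4, 7/10, -7/20] . (a_Y, a_Z, a_W, a_U) = 1/20
  [-3/10, -1/10, -1/20, 1] . (a_Y, a_Z, a_W, a_U) = 1/20

Solving yields:
  a_Y = 2585/5004
  a_Z = 677/2502
  a_W = 81/278
  a_U = 617/2502

Starting state is W, so the absorption probability is a_W = 81/278.

Answer: 81/278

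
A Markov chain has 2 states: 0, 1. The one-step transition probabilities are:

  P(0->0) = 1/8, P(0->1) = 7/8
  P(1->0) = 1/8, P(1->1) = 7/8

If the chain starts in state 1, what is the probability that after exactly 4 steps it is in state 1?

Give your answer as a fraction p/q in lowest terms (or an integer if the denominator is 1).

Answer: 7/8

Derivation:
Computing P^4 by repeated multiplication:
P^1 =
  0: [1/8, 7/8]
  1: [1/8, 7/8]
P^2 =
  0: [1/8, 7/8]
  1: [1/8, 7/8]
P^3 =
  0: [1/8, 7/8]
  1: [1/8, 7/8]
P^4 =
  0: [1/8, 7/8]
  1: [1/8, 7/8]

(P^4)[1 -> 1] = 7/8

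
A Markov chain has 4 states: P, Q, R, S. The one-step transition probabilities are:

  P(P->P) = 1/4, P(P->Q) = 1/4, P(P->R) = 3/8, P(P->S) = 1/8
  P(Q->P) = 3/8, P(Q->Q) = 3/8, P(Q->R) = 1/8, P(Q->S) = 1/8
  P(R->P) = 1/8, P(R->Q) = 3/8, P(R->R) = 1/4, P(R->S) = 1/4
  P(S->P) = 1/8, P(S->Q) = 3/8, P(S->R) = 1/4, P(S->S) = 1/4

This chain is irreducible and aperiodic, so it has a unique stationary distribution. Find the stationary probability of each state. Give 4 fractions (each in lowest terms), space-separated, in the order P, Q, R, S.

The stationary distribution satisfies pi = pi * P, i.e.:
  pi_P = 1/4*pi_P + 3/8*pi_Q + 1/8*pi_R + 1/8*pi_S
  pi_Q = 1/4*pi_P + 3/8*pi_Q + 3/8*pi_R + 3/8*pi_S
  pi_R = 3/8*pi_P + 1/8*pi_Q + 1/4*pi_R + 1/4*pi_S
  pi_S = 1/8*pi_P + 1/8*pi_Q + 1/4*pi_R + 1/4*pi_S
with normalization: pi_P + pi_Q + pi_R + pi_S = 1.

Using the first 3 balance equations plus normalization, the linear system A*pi = b is:
  [-3/4, 3/8, 1/8, 1/8] . pi = 0
  [1/4, -5/8, 3/8, 3/8] . pi = 0
  [3/8, 1/8, -3/4, 1/4] . pi = 0
  [1, 1, 1, 1] . pi = 1

Solving yields:
  pi_P = 7/29
  pi_Q = 10/29
  pi_R = 55/232
  pi_S = 41/232

Verification (pi * P):
  7/29*1/4 + 10/29*3/8 + 55/232*1/8 + 41/232*1/8 = 7/29 = pi_P  (ok)
  7/29*1/4 + 10/29*3/8 + 55/232*3/8 + 41/232*3/8 = 10/29 = pi_Q  (ok)
  7/29*3/8 + 10/29*1/8 + 55/232*1/4 + 41/232*1/4 = 55/232 = pi_R  (ok)
  7/29*1/8 + 10/29*1/8 + 55/232*1/4 + 41/232*1/4 = 41/232 = pi_S  (ok)

Answer: 7/29 10/29 55/232 41/232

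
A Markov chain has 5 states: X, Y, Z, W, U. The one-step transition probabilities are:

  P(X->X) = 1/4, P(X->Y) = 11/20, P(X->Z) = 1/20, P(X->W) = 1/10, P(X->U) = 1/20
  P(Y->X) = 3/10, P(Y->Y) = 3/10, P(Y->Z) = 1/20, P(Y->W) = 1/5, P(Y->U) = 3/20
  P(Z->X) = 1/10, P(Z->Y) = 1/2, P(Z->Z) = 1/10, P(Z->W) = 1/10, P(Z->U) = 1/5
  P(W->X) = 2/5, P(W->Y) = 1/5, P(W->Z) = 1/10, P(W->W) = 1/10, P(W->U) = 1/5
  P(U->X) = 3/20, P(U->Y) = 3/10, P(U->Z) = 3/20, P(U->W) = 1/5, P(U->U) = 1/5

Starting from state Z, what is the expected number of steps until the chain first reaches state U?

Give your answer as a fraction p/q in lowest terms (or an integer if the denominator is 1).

Answer: 940/133

Derivation:
Let h_i = expected steps to first reach U from state i.
Boundary: h_U = 0.
First-step equations for the other states:
  h_X = 1 + 1/4*h_X + 11/20*h_Y + 1/20*h_Z + 1/10*h_W + 1/20*h_U
  h_Y = 1 + 3/10*h_X + 3/10*h_Y + 1/20*h_Z + 1/5*h_W + 3/20*h_U
  h_Z = 1 + 1/10*h_X + 1/2*h_Y + 1/10*h_Z + 1/10*h_W + 1/5*h_U
  h_W = 1 + 2/5*h_X + 1/5*h_Y + 1/10*h_Z + 1/10*h_W + 1/5*h_U

Substituting h_U = 0 and rearranging gives the linear system (I - Q) h = 1:
  [3/4, -11/20, -1/20, -1/10] . (h_X, h_Y, h_Z, h_W) = 1
  [-3/10, 7/10, -1/20, -1/5] . (h_X, h_Y, h_Z, h_W) = 1
  [-1/10, -1/2, 9/10, -1/10] . (h_X, h_Y, h_Z, h_W) = 1
  [-2/5, -1/5, -1/10, 9/10] . (h_X, h_Y, h_Z, h_W) = 1

Solving yields:
  h_X = 1110/133
  h_Y = 1010/133
  h_Z = 940/133
  h_W = 970/133

Starting state is Z, so the expected hitting time is h_Z = 940/133.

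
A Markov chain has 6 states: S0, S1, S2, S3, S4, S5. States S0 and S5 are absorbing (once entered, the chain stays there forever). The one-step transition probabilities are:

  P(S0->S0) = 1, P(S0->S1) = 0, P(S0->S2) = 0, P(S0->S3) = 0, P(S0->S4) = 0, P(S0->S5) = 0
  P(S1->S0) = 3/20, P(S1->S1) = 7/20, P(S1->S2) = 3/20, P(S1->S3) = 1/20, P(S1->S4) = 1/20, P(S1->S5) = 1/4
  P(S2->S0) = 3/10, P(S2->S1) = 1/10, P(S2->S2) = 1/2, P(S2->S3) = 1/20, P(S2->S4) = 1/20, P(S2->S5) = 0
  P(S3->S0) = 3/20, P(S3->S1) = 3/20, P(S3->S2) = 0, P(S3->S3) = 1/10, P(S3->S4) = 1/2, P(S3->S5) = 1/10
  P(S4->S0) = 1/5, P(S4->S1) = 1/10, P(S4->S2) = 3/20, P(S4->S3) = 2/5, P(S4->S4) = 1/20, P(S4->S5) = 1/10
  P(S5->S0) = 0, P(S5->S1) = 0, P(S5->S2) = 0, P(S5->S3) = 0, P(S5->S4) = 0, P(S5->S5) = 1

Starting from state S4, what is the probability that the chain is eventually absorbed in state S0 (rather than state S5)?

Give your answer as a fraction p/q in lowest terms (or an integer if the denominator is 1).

Answer: 19350/29447

Derivation:
Let a_i = P(absorbed in S0 | start in state i).
Boundary conditions: a_S0 = 1, a_S5 = 0.
For each transient state i, a_i = sum_j P(i->j) * a_j:
  a_S1 = 3/20*a_S0 + 7/20*a_S1 + 3/20*a_S2 + 1/20*a_S3 + 1/20*a_S4 + 1/4*a_S5
  a_S2 = 3/10*a_S0 + 1/10*a_S1 + 1/2*a_S2 + 1/20*a_S3 + 1/20*a_S4 + 0*a_S5
  a_S3 = 3/20*a_S0 + 3/20*a_S1 + 0*a_S2 + 1/10*a_S3 + 1/2*a_S4 + 1/10*a_S5
  a_S4 = 1/5*a_S0 + 1/10*a_S1 + 3/20*a_S2 + 2/5*a_S3 + 1/20*a_S4 + 1/10*a_S5

Substituting a_S0 = 1 and a_S5 = 0, rearrange to (I - Q) a = r where r[i] = P(i -> S0):
  [13/20, -3/20, -1/20, -1/20] . (a_S1, a_S2, a_S3, a_S4) = 3/20
  [-1/10, 1/2, -1/20, -1/20] . (a_S1, a_S2, a_S3, a_S4) = 3/10
  [-3/20, 0, 9/10, -1/2] . (a_S1, a_S2, a_S3, a_S4) = 3/20
  [-1/10, -3/20, -2/5, 19/20] . (a_S1, a_S2, a_S3, a_S4) = 1/5

Solving yields:
  a_S1 = 15337/29447
  a_S2 = 24492/29447
  a_S3 = 18214/29447
  a_S4 = 19350/29447

Starting state is S4, so the absorption probability is a_S4 = 19350/29447.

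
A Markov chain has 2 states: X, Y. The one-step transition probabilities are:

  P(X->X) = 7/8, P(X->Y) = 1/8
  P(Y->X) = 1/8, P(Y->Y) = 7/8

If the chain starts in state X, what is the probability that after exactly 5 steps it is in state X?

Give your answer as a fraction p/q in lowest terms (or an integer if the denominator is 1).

Answer: 1267/2048

Derivation:
Computing P^5 by repeated multiplication:
P^1 =
  X: [7/8, 1/8]
  Y: [1/8, 7/8]
P^2 =
  X: [25/32, 7/32]
  Y: [7/32, 25/32]
P^3 =
  X: [91/128, 37/128]
  Y: [37/128, 91/128]
P^4 =
  X: [337/512, 175/512]
  Y: [175/512, 337/512]
P^5 =
  X: [1267/2048, 781/2048]
  Y: [781/2048, 1267/2048]

(P^5)[X -> X] = 1267/2048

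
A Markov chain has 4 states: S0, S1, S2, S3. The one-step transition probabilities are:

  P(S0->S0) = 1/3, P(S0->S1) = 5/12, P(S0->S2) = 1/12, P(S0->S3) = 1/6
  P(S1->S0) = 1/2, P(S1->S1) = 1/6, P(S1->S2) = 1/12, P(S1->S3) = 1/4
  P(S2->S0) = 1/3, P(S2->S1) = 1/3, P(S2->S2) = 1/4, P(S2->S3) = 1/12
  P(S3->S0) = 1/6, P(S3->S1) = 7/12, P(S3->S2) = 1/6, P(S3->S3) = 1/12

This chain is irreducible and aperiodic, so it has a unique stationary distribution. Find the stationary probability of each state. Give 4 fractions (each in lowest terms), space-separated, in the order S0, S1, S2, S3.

Answer: 353/973 339/973 114/973 167/973

Derivation:
The stationary distribution satisfies pi = pi * P, i.e.:
  pi_S0 = 1/3*pi_S0 + 1/2*pi_S1 + 1/3*pi_S2 + 1/6*pi_S3
  pi_S1 = 5/12*pi_S0 + 1/6*pi_S1 + 1/3*pi_S2 + 7/12*pi_S3
  pi_S2 = 1/12*pi_S0 + 1/12*pi_S1 + 1/4*pi_S2 + 1/6*pi_S3
  pi_S3 = 1/6*pi_S0 + 1/4*pi_S1 + 1/12*pi_S2 + 1/12*pi_S3
with normalization: pi_S0 + pi_S1 + pi_S2 + pi_S3 = 1.

Using the first 3 balance equations plus normalization, the linear system A*pi = b is:
  [-2/3, 1/2, 1/3, 1/6] . pi = 0
  [5/12, -5/6, 1/3, 7/12] . pi = 0
  [1/12, 1/12, -3/4, 1/6] . pi = 0
  [1, 1, 1, 1] . pi = 1

Solving yields:
  pi_S0 = 353/973
  pi_S1 = 339/973
  pi_S2 = 114/973
  pi_S3 = 167/973

Verification (pi * P):
  353/973*1/3 + 339/973*1/2 + 114/973*1/3 + 167/973*1/6 = 353/973 = pi_S0  (ok)
  353/973*5/12 + 339/973*1/6 + 114/973*1/3 + 167/973*7/12 = 339/973 = pi_S1  (ok)
  353/973*1/12 + 339/973*1/12 + 114/973*1/4 + 167/973*1/6 = 114/973 = pi_S2  (ok)
  353/973*1/6 + 339/973*1/4 + 114/973*1/12 + 167/973*1/12 = 167/973 = pi_S3  (ok)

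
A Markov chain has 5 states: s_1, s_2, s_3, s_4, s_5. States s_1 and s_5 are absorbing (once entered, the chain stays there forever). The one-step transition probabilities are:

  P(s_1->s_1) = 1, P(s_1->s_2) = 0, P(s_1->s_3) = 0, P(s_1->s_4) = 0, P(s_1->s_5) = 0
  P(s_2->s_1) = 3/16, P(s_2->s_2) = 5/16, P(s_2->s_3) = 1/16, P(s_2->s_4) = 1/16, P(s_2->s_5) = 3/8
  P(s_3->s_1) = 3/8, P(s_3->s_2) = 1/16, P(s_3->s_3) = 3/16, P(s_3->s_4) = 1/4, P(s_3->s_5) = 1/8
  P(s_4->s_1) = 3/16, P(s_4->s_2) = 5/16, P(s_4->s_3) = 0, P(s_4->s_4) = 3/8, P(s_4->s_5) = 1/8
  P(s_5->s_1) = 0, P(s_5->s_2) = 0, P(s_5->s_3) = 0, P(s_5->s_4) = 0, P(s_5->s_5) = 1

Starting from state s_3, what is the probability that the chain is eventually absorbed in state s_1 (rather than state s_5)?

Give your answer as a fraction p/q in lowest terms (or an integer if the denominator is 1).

Answer: 57/89

Derivation:
Let a_i = P(absorbed in s_1 | start in state i).
Boundary conditions: a_s_1 = 1, a_s_5 = 0.
For each transient state i, a_i = sum_j P(i->j) * a_j:
  a_s_2 = 3/16*a_s_1 + 5/16*a_s_2 + 1/16*a_s_3 + 1/16*a_s_4 + 3/8*a_s_5
  a_s_3 = 3/8*a_s_1 + 1/16*a_s_2 + 3/16*a_s_3 + 1/4*a_s_4 + 1/8*a_s_5
  a_s_4 = 3/16*a_s_1 + 5/16*a_s_2 + 0*a_s_3 + 3/8*a_s_4 + 1/8*a_s_5

Substituting a_s_1 = 1 and a_s_5 = 0, rearrange to (I - Q) a = r where r[i] = P(i -> s_1):
  [11/16, -1/16, -1/16] . (a_s_2, a_s_3, a_s_4) = 3/16
  [-1/16, 13/16, -1/4] . (a_s_2, a_s_3, a_s_4) = 3/8
  [-5/16, 0, 5/8] . (a_s_2, a_s_3, a_s_4) = 3/16

Solving yields:
  a_s_2 = 167/445
  a_s_3 = 57/89
  a_s_4 = 217/445

Starting state is s_3, so the absorption probability is a_s_3 = 57/89.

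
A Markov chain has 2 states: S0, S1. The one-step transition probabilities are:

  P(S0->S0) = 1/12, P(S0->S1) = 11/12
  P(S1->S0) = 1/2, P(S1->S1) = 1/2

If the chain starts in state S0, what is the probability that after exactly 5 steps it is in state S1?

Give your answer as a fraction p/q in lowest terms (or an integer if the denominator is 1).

Answer: 163031/248832

Derivation:
Computing P^5 by repeated multiplication:
P^1 =
  S0: [1/12, 11/12]
  S1: [1/2, 1/2]
P^2 =
  S0: [67/144, 77/144]
  S1: [7/24, 17/24]
P^3 =
  S0: [529/1728, 1199/1728]
  S1: [109/288, 179/288]
P^4 =
  S0: [7723/20736, 13013/20736]
  S1: [1183/3456, 2273/3456]
P^5 =
  S0: [85801/248832, 163031/248832]
  S1: [14821/41472, 26651/41472]

(P^5)[S0 -> S1] = 163031/248832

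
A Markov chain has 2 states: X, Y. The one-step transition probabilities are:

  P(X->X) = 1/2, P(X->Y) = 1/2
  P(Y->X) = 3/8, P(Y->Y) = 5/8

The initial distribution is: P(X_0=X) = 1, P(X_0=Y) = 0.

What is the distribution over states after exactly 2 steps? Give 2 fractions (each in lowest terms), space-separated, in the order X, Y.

Propagating the distribution step by step (d_{t+1} = d_t * P):
d_0 = (X=1, Y=0)
  d_1[X] = 1*1/2 + 0*3/8 = 1/2
  d_1[Y] = 1*1/2 + 0*5/8 = 1/2
d_1 = (X=1/2, Y=1/2)
  d_2[X] = 1/2*1/2 + 1/2*3/8 = 7/16
  d_2[Y] = 1/2*1/2 + 1/2*5/8 = 9/16
d_2 = (X=7/16, Y=9/16)

Answer: 7/16 9/16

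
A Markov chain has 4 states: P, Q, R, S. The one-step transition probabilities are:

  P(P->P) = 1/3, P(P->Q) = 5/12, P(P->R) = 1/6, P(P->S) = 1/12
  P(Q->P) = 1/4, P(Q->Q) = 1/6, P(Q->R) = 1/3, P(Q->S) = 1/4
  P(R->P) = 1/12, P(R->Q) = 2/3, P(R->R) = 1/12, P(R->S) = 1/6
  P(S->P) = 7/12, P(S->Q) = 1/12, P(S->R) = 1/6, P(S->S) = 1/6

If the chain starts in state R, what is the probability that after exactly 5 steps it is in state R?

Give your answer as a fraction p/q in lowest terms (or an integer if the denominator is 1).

Answer: 50305/248832

Derivation:
Computing P^5 by repeated multiplication:
P^1 =
  P: [1/3, 5/12, 1/6, 1/12]
  Q: [1/4, 1/6, 1/3, 1/4]
  R: [1/12, 2/3, 1/12, 1/6]
  S: [7/12, 1/12, 1/6, 1/6]
P^2 =
  P: [5/18, 47/144, 2/9, 25/144]
  Q: [43/144, 3/8, 1/6, 23/144]
  R: [43/144, 31/144, 13/48, 31/144]
  S: [47/144, 55/144, 1/6, 1/8]
P^3 =
  P: [127/432, 575/1728, 175/864, 295/1728]
  Q: [173/576, 269/864, 31/144, 299/1728]
  R: [521/1728, 155/432, 311/1728, 23/144]
  S: [503/1728, 185/576, 187/864, 37/216]
P^4 =
  P: [1543/5184, 6785/20736, 133/648, 3523/20736]
  Q: [6155/20736, 3473/10368, 65/324, 3475/20736]
  R: [6187/20736, 2203/6912, 4385/20736, 395/2304]
  S: [2041/6912, 6913/20736, 131/648, 877/5184]
P^5 =
  P: [9245/31104, 82001/248832, 25393/124416, 42085/248832]
  Q: [73943/248832, 40711/124416, 4267/20736, 42263/248832]
  R: [2735/9216, 6899/20736, 50305/248832, 20947/124416]
  S: [73979/248832, 81485/248832, 25553/124416, 21131/124416]

(P^5)[R -> R] = 50305/248832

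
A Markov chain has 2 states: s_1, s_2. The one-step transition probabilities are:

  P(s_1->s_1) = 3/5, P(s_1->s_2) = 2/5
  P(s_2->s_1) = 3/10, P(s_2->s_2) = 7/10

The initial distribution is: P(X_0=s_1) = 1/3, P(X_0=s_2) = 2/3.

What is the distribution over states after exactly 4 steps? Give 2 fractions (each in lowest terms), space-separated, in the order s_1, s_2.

Propagating the distribution step by step (d_{t+1} = d_t * P):
d_0 = (s_1=1/3, s_2=2/3)
  d_1[s_1] = 1/3*3/5 + 2/3*3/10 = 2/5
  d_1[s_2] = 1/3*2/5 + 2/3*7/10 = 3/5
d_1 = (s_1=2/5, s_2=3/5)
  d_2[s_1] = 2/5*3/5 + 3/5*3/10 = 21/50
  d_2[s_2] = 2/5*2/5 + 3/5*7/10 = 29/50
d_2 = (s_1=21/50, s_2=29/50)
  d_3[s_1] = 21/50*3/5 + 29/50*3/10 = 213/500
  d_3[s_2] = 21/50*2/5 + 29/50*7/10 = 287/500
d_3 = (s_1=213/500, s_2=287/500)
  d_4[s_1] = 213/500*3/5 + 287/500*3/10 = 2139/5000
  d_4[s_2] = 213/500*2/5 + 287/500*7/10 = 2861/5000
d_4 = (s_1=2139/5000, s_2=2861/5000)

Answer: 2139/5000 2861/5000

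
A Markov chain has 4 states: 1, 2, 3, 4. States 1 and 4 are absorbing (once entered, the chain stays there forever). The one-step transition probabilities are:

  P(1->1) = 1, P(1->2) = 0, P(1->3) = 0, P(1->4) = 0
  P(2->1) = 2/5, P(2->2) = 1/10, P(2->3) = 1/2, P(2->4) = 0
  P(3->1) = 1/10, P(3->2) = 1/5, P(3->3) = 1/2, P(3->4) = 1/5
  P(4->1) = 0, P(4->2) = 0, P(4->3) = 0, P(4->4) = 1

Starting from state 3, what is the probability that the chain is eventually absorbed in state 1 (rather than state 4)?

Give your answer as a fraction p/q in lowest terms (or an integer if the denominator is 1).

Answer: 17/35

Derivation:
Let a_i = P(absorbed in 1 | start in state i).
Boundary conditions: a_1 = 1, a_4 = 0.
For each transient state i, a_i = sum_j P(i->j) * a_j:
  a_2 = 2/5*a_1 + 1/10*a_2 + 1/2*a_3 + 0*a_4
  a_3 = 1/10*a_1 + 1/5*a_2 + 1/2*a_3 + 1/5*a_4

Substituting a_1 = 1 and a_4 = 0, rearrange to (I - Q) a = r where r[i] = P(i -> 1):
  [9/10, -1/2] . (a_2, a_3) = 2/5
  [-1/5, 1/2] . (a_2, a_3) = 1/10

Solving yields:
  a_2 = 5/7
  a_3 = 17/35

Starting state is 3, so the absorption probability is a_3 = 17/35.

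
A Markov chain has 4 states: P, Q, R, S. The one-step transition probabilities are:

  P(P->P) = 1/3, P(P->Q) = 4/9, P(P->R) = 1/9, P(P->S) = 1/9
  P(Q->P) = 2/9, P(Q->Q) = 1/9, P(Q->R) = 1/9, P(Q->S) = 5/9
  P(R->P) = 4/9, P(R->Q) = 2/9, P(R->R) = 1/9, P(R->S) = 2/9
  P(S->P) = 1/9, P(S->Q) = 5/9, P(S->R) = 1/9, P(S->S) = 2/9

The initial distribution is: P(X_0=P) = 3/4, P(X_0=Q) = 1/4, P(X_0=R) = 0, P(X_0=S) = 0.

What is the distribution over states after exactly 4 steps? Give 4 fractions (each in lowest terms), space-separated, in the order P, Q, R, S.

Propagating the distribution step by step (d_{t+1} = d_t * P):
d_0 = (P=3/4, Q=1/4, R=0, S=0)
  d_1[P] = 3/4*1/3 + 1/4*2/9 + 0*4/9 + 0*1/9 = 11/36
  d_1[Q] = 3/4*4/9 + 1/4*1/9 + 0*2/9 + 0*5/9 = 13/36
  d_1[R] = 3/4*1/9 + 1/4*1/9 + 0*1/9 + 0*1/9 = 1/9
  d_1[S] = 3/4*1/9 + 1/4*5/9 + 0*2/9 + 0*2/9 = 2/9
d_1 = (P=11/36, Q=13/36, R=1/9, S=2/9)
  d_2[P] = 11/36*1/3 + 13/36*2/9 + 1/9*4/9 + 2/9*1/9 = 83/324
  d_2[Q] = 11/36*4/9 + 13/36*1/9 + 1/9*2/9 + 2/9*5/9 = 35/108
  d_2[R] = 11/36*1/9 + 13/36*1/9 + 1/9*1/9 + 2/9*1/9 = 1/9
  d_2[S] = 11/36*1/9 + 13/36*5/9 + 1/9*2/9 + 2/9*2/9 = 25/81
d_2 = (P=83/324, Q=35/108, R=1/9, S=25/81)
  d_3[P] = 83/324*1/3 + 35/108*2/9 + 1/9*4/9 + 25/81*1/9 = 703/2916
  d_3[Q] = 83/324*4/9 + 35/108*1/9 + 1/9*2/9 + 25/81*5/9 = 1009/2916
  d_3[R] = 83/324*1/9 + 35/108*1/9 + 1/9*1/9 + 25/81*1/9 = 1/9
  d_3[S] = 83/324*1/9 + 35/108*5/9 + 1/9*2/9 + 25/81*2/9 = 220/729
d_3 = (P=703/2916, Q=1009/2916, R=1/9, S=220/729)
  d_4[P] = 703/2916*1/3 + 1009/2916*2/9 + 1/9*4/9 + 220/729*1/9 = 2101/8748
  d_4[Q] = 703/2916*4/9 + 1009/2916*1/9 + 1/9*2/9 + 220/729*5/9 = 8869/26244
  d_4[R] = 703/2916*1/9 + 1009/2916*1/9 + 1/9*1/9 + 220/729*1/9 = 1/9
  d_4[S] = 703/2916*1/9 + 1009/2916*5/9 + 1/9*2/9 + 220/729*2/9 = 2039/6561
d_4 = (P=2101/8748, Q=8869/26244, R=1/9, S=2039/6561)

Answer: 2101/8748 8869/26244 1/9 2039/6561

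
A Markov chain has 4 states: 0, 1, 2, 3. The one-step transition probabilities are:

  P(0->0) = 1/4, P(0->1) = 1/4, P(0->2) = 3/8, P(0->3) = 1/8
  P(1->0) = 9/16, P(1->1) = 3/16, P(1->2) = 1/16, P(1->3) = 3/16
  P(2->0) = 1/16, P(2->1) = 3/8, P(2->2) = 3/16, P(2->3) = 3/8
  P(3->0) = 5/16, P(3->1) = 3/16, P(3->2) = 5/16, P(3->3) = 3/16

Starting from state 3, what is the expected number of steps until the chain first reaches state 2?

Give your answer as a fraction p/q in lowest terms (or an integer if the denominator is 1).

Answer: 536/151

Derivation:
Let h_i = expected steps to first reach 2 from state i.
Boundary: h_2 = 0.
First-step equations for the other states:
  h_0 = 1 + 1/4*h_0 + 1/4*h_1 + 3/8*h_2 + 1/8*h_3
  h_1 = 1 + 9/16*h_0 + 3/16*h_1 + 1/16*h_2 + 3/16*h_3
  h_3 = 1 + 5/16*h_0 + 3/16*h_1 + 5/16*h_2 + 3/16*h_3

Substituting h_2 = 0 and rearranging gives the linear system (I - Q) h = 1:
  [3/4, -1/4, -1/8] . (h_0, h_1, h_3) = 1
  [-9/16, 13/16, -3/16] . (h_0, h_1, h_3) = 1
  [-5/16, -3/16, 13/16] . (h_0, h_1, h_3) = 1

Solving yields:
  h_0 = 512/151
  h_1 = 664/151
  h_3 = 536/151

Starting state is 3, so the expected hitting time is h_3 = 536/151.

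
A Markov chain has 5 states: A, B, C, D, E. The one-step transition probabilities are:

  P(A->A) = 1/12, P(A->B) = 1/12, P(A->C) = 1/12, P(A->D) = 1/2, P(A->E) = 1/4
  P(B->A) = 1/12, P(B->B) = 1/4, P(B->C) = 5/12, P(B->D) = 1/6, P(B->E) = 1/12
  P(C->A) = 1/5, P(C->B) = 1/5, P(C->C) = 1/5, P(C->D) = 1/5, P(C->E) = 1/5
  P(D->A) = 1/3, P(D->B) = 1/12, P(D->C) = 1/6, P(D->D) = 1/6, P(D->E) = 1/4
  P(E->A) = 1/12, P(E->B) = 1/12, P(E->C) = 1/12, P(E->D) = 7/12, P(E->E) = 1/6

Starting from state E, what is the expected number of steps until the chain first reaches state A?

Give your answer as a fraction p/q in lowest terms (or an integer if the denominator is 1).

Let h_i = expected steps to first reach A from state i.
Boundary: h_A = 0.
First-step equations for the other states:
  h_B = 1 + 1/12*h_A + 1/4*h_B + 5/12*h_C + 1/6*h_D + 1/12*h_E
  h_C = 1 + 1/5*h_A + 1/5*h_B + 1/5*h_C + 1/5*h_D + 1/5*h_E
  h_D = 1 + 1/3*h_A + 1/12*h_B + 1/6*h_C + 1/6*h_D + 1/4*h_E
  h_E = 1 + 1/12*h_A + 1/12*h_B + 1/12*h_C + 7/12*h_D + 1/6*h_E

Substituting h_A = 0 and rearranging gives the linear system (I - Q) h = 1:
  [3/4, -5/12, -1/6, -1/12] . (h_B, h_C, h_D, h_E) = 1
  [-1/5, 4/5, -1/5, -1/5] . (h_B, h_C, h_D, h_E) = 1
  [-1/12, -1/6, 5/6, -1/4] . (h_B, h_C, h_D, h_E) = 1
  [-1/12, -1/12, -7/12, 5/6] . (h_B, h_C, h_D, h_E) = 1

Solving yields:
  h_B = 9429/1633
  h_C = 8404/1633
  h_D = 7223/1633
  h_E = 8799/1633

Starting state is E, so the expected hitting time is h_E = 8799/1633.

Answer: 8799/1633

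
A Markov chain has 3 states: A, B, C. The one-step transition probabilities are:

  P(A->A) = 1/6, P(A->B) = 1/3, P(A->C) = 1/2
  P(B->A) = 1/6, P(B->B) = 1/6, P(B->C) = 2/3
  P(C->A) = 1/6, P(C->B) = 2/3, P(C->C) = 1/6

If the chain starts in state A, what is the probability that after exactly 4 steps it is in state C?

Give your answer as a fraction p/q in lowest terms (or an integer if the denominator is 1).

Computing P^4 by repeated multiplication:
P^1 =
  A: [1/6, 1/3, 1/2]
  B: [1/6, 1/6, 2/3]
  C: [1/6, 2/3, 1/6]
P^2 =
  A: [1/6, 4/9, 7/18]
  B: [1/6, 19/36, 11/36]
  C: [1/6, 5/18, 5/9]
P^3 =
  A: [1/6, 7/18, 4/9]
  B: [1/6, 25/72, 35/72]
  C: [1/6, 17/36, 13/36]
P^4 =
  A: [1/6, 5/12, 5/12]
  B: [1/6, 7/16, 19/48]
  C: [1/6, 3/8, 11/24]

(P^4)[A -> C] = 5/12

Answer: 5/12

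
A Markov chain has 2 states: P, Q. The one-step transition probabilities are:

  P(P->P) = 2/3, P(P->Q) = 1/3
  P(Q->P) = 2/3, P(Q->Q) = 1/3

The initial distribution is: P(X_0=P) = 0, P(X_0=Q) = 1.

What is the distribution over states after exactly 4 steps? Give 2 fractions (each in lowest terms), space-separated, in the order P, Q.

Answer: 2/3 1/3

Derivation:
Propagating the distribution step by step (d_{t+1} = d_t * P):
d_0 = (P=0, Q=1)
  d_1[P] = 0*2/3 + 1*2/3 = 2/3
  d_1[Q] = 0*1/3 + 1*1/3 = 1/3
d_1 = (P=2/3, Q=1/3)
  d_2[P] = 2/3*2/3 + 1/3*2/3 = 2/3
  d_2[Q] = 2/3*1/3 + 1/3*1/3 = 1/3
d_2 = (P=2/3, Q=1/3)
  d_3[P] = 2/3*2/3 + 1/3*2/3 = 2/3
  d_3[Q] = 2/3*1/3 + 1/3*1/3 = 1/3
d_3 = (P=2/3, Q=1/3)
  d_4[P] = 2/3*2/3 + 1/3*2/3 = 2/3
  d_4[Q] = 2/3*1/3 + 1/3*1/3 = 1/3
d_4 = (P=2/3, Q=1/3)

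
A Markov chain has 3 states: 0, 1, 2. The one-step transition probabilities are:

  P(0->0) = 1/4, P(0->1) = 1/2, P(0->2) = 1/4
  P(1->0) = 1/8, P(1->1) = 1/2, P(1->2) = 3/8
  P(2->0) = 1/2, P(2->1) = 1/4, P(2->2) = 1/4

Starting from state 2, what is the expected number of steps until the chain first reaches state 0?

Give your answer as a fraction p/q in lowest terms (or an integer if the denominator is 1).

Let h_i = expected steps to first reach 0 from state i.
Boundary: h_0 = 0.
First-step equations for the other states:
  h_1 = 1 + 1/8*h_0 + 1/2*h_1 + 3/8*h_2
  h_2 = 1 + 1/2*h_0 + 1/4*h_1 + 1/4*h_2

Substituting h_0 = 0 and rearranging gives the linear system (I - Q) h = 1:
  [1/2, -3/8] . (h_1, h_2) = 1
  [-1/4, 3/4] . (h_1, h_2) = 1

Solving yields:
  h_1 = 4
  h_2 = 8/3

Starting state is 2, so the expected hitting time is h_2 = 8/3.

Answer: 8/3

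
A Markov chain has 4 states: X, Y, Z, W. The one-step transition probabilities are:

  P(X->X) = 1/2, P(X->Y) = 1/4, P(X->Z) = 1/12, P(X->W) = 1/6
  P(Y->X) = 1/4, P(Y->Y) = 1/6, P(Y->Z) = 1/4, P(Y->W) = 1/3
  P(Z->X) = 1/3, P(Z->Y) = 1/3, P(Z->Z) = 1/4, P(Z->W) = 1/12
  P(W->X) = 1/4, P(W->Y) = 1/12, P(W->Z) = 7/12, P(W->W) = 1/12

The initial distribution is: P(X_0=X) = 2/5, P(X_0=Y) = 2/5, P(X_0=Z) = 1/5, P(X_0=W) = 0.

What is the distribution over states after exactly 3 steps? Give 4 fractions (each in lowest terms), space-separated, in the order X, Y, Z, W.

Propagating the distribution step by step (d_{t+1} = d_t * P):
d_0 = (X=2/5, Y=2/5, Z=1/5, W=0)
  d_1[X] = 2/5*1/2 + 2/5*1/4 + 1/5*1/3 + 0*1/4 = 11/30
  d_1[Y] = 2/5*1/4 + 2/5*1/6 + 1/5*1/3 + 0*1/12 = 7/30
  d_1[Z] = 2/5*1/12 + 2/5*1/4 + 1/5*1/4 + 0*7/12 = 11/60
  d_1[W] = 2/5*1/6 + 2/5*1/3 + 1/5*1/12 + 0*1/12 = 13/60
d_1 = (X=11/30, Y=7/30, Z=11/60, W=13/60)
  d_2[X] = 11/30*1/2 + 7/30*1/4 + 11/60*1/3 + 13/60*1/4 = 257/720
  d_2[Y] = 11/30*1/4 + 7/30*1/6 + 11/60*1/3 + 13/60*1/12 = 151/720
  d_2[Z] = 11/30*1/12 + 7/30*1/4 + 11/60*1/4 + 13/60*7/12 = 47/180
  d_2[W] = 11/30*1/6 + 7/30*1/3 + 11/60*1/12 + 13/60*1/12 = 31/180
d_2 = (X=257/720, Y=151/720, Z=47/180, W=31/180)
  d_3[X] = 257/720*1/2 + 151/720*1/4 + 47/180*1/3 + 31/180*1/4 = 3119/8640
  d_3[Y] = 257/720*1/4 + 151/720*1/6 + 47/180*1/3 + 31/180*1/12 = 1949/8640
  d_3[Z] = 257/720*1/12 + 151/720*1/4 + 47/180*1/4 + 31/180*7/12 = 119/480
  d_3[W] = 257/720*1/6 + 151/720*1/3 + 47/180*1/12 + 31/180*1/12 = 143/864
d_3 = (X=3119/8640, Y=1949/8640, Z=119/480, W=143/864)

Answer: 3119/8640 1949/8640 119/480 143/864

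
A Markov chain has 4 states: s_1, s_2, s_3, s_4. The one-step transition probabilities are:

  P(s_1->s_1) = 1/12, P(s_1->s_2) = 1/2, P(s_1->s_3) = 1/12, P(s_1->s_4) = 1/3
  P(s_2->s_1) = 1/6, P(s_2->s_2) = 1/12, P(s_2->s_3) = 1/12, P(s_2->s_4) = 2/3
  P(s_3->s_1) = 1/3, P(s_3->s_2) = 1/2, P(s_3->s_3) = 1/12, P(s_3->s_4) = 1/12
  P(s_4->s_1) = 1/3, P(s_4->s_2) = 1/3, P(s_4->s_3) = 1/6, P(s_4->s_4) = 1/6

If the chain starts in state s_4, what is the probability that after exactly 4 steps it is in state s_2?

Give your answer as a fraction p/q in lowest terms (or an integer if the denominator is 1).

Computing P^4 by repeated multiplication:
P^1 =
  s_1: [1/12, 1/2, 1/12, 1/3]
  s_2: [1/6, 1/12, 1/12, 2/3]
  s_3: [1/3, 1/2, 1/12, 1/12]
  s_4: [1/3, 1/3, 1/6, 1/6]
P^2 =
  s_1: [11/48, 17/72, 1/9, 61/144]
  s_2: [5/18, 17/48, 5/36, 11/48]
  s_3: [1/6, 5/18, 13/144, 67/144]
  s_4: [7/36, 1/3, 7/72, 3/8]
P^3 =
  s_1: [409/1728, 143/432, 205/1728, 271/864]
  s_2: [59/288, 181/576, 59/576, 109/288]
  s_3: [53/216, 265/864, 211/1728, 563/1728]
  s_4: [11/48, 43/144, 11/96, 103/288]
P^4 =
  s_1: [4541/20736, 803/2592, 1135/10368, 7501/20736]
  s_2: [397/1728, 235/768, 397/3456, 805/2304]
  s_3: [1145/5184, 103/324, 2291/20736, 7273/20736]
  s_4: [391/1728, 91/288, 391/3456, 397/1152]

(P^4)[s_4 -> s_2] = 91/288

Answer: 91/288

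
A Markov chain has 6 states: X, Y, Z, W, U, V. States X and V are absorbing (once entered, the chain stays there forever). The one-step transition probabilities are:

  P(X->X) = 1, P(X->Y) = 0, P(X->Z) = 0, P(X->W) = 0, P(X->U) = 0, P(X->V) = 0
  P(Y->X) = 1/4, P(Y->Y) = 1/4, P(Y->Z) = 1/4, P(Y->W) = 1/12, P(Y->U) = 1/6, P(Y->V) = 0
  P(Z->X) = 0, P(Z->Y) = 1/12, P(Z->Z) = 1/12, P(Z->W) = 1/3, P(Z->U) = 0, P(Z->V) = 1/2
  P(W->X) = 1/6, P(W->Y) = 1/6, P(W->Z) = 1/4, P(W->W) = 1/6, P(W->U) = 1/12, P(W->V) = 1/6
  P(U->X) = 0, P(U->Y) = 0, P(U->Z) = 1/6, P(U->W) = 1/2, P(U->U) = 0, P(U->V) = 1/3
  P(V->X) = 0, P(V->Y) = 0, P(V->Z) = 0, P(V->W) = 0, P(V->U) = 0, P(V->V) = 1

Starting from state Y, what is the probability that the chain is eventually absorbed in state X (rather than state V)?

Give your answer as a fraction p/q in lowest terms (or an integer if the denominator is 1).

Let a_i = P(absorbed in X | start in state i).
Boundary conditions: a_X = 1, a_V = 0.
For each transient state i, a_i = sum_j P(i->j) * a_j:
  a_Y = 1/4*a_X + 1/4*a_Y + 1/4*a_Z + 1/12*a_W + 1/6*a_U + 0*a_V
  a_Z = 0*a_X + 1/12*a_Y + 1/12*a_Z + 1/3*a_W + 0*a_U + 1/2*a_V
  a_W = 1/6*a_X + 1/6*a_Y + 1/4*a_Z + 1/6*a_W + 1/12*a_U + 1/6*a_V
  a_U = 0*a_X + 0*a_Y + 1/6*a_Z + 1/2*a_W + 0*a_U + 1/3*a_V

Substituting a_X = 1 and a_V = 0, rearrange to (I - Q) a = r where r[i] = P(i -> X):
  [3/4, -1/4, -1/12, -1/6] . (a_Y, a_Z, a_W, a_U) = 1/4
  [-1/12, 11/12, -1/3, 0] . (a_Y, a_Z, a_W, a_U) = 0
  [-1/6, -1/4, 5/6, -1/12] . (a_Y, a_Z, a_W, a_U) = 1/6
  [0, -1/6, -1/2, 1] . (a_Y, a_Z, a_W, a_U) = 0

Solving yields:
  a_Y = 2077/4307
  a_Z = 771/4307
  a_W = 1601/4307
  a_U = 929/4307

Starting state is Y, so the absorption probability is a_Y = 2077/4307.

Answer: 2077/4307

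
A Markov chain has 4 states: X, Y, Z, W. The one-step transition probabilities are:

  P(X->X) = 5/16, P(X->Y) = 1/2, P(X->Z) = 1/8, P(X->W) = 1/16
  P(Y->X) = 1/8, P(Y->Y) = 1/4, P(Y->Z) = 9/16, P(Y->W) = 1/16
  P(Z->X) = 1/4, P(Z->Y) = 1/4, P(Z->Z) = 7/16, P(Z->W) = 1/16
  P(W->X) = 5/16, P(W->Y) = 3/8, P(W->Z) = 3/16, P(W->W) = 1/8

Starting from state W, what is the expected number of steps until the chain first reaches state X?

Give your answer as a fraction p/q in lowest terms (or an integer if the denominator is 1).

Answer: 304/71

Derivation:
Let h_i = expected steps to first reach X from state i.
Boundary: h_X = 0.
First-step equations for the other states:
  h_Y = 1 + 1/8*h_X + 1/4*h_Y + 9/16*h_Z + 1/16*h_W
  h_Z = 1 + 1/4*h_X + 1/4*h_Y + 7/16*h_Z + 1/16*h_W
  h_W = 1 + 5/16*h_X + 3/8*h_Y + 3/16*h_Z + 1/8*h_W

Substituting h_X = 0 and rearranging gives the linear system (I - Q) h = 1:
  [3/4, -9/16, -1/16] . (h_Y, h_Z, h_W) = 1
  [-1/4, 9/16, -1/16] . (h_Y, h_Z, h_W) = 1
  [-3/8, -3/16, 7/8] . (h_Y, h_Z, h_W) = 1

Solving yields:
  h_Y = 360/71
  h_Z = 320/71
  h_W = 304/71

Starting state is W, so the expected hitting time is h_W = 304/71.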